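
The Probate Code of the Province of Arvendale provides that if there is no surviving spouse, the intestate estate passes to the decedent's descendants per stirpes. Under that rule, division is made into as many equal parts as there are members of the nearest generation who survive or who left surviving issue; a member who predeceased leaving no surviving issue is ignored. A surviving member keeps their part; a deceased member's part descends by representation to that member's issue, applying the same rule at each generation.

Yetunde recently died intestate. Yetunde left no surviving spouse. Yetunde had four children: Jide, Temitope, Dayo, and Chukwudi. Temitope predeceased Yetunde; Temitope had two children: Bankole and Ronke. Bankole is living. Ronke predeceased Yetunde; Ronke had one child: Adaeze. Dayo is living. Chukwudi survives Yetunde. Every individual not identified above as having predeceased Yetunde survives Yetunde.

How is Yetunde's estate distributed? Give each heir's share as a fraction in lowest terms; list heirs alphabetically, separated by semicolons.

Adaeze 1/8; Bankole 1/8; Chukwudi 1/4; Dayo 1/4; Jide 1/4

There is no surviving spouse, so the entire estate passes to Yetunde's descendants per stirpes.
The estate is divided into 4 equal shares of 1/4 among Jide, Temitope, Dayo, Chukwudi.
Jide is living and takes 1/4.
Temitope predeceased; the 1/4 allotted to Temitope's branch passes to Temitope's issue by representation.
The 1/4 is divided into 2 equal shares of 1/8 among Bankole, Ronke.
Bankole is living and takes 1/8.
Ronke predeceased; the 1/8 allotted to Ronke's branch passes to Ronke's issue by representation.
Adaeze is the sole taker at this level and receives the full 1/8.
Dayo is living and takes 1/4.
Chukwudi is living and takes 1/4.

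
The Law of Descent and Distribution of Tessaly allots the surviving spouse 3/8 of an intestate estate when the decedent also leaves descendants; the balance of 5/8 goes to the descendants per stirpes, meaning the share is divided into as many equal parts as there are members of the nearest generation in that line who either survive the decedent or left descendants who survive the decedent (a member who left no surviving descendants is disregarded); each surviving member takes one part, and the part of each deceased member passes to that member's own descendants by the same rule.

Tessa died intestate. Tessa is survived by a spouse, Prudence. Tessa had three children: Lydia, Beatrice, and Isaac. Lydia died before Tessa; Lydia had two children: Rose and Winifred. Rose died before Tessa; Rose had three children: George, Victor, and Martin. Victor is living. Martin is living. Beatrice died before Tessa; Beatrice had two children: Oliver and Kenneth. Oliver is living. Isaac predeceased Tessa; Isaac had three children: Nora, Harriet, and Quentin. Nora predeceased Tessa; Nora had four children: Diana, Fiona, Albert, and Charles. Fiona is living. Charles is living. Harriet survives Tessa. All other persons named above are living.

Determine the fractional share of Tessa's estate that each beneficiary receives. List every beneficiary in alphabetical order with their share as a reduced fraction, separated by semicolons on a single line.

Albert 5/288; Charles 5/288; Diana 5/288; Fiona 5/288; George 5/144; Harriet 5/72; Kenneth 5/48; Martin 5/144; Oliver 5/48; Prudence 3/8; Quentin 5/72; Victor 5/144; Winifred 5/48

Prudence, as surviving spouse, takes 3/8.
The remaining 5/8 passes to Tessa's descendants per stirpes.
The 5/8 is divided into 3 equal shares of 5/24 among Lydia, Beatrice, Isaac.
Lydia predeceased; the 5/24 allotted to Lydia's branch passes to Lydia's issue by representation.
The 5/24 is divided into 2 equal shares of 5/48 among Rose, Winifred.
Rose predeceased; the 5/48 allotted to Rose's branch passes to Rose's issue by representation.
The 5/48 is divided into 3 equal shares of 5/144 among George, Victor, Martin.
George is living and takes 5/144.
Victor is living and takes 5/144.
Martin is living and takes 5/144.
Winifred is living and takes 5/48.
Beatrice predeceased; the 5/24 allotted to Beatrice's branch passes to Beatrice's issue by representation.
The 5/24 is divided into 2 equal shares of 5/48 among Oliver, Kenneth.
Oliver is living and takes 5/48.
Kenneth is living and takes 5/48.
Isaac predeceased; the 5/24 allotted to Isaac's branch passes to Isaac's issue by representation.
The 5/24 is divided into 3 equal shares of 5/72 among Nora, Harriet, Quentin.
Nora predeceased; the 5/72 allotted to Nora's branch passes to Nora's issue by representation.
The 5/72 is divided into 4 equal shares of 5/288 among Diana, Fiona, Albert, Charles.
Diana is living and takes 5/288.
Fiona is living and takes 5/288.
Albert is living and takes 5/288.
Charles is living and takes 5/288.
Harriet is living and takes 5/72.
Quentin is living and takes 5/72.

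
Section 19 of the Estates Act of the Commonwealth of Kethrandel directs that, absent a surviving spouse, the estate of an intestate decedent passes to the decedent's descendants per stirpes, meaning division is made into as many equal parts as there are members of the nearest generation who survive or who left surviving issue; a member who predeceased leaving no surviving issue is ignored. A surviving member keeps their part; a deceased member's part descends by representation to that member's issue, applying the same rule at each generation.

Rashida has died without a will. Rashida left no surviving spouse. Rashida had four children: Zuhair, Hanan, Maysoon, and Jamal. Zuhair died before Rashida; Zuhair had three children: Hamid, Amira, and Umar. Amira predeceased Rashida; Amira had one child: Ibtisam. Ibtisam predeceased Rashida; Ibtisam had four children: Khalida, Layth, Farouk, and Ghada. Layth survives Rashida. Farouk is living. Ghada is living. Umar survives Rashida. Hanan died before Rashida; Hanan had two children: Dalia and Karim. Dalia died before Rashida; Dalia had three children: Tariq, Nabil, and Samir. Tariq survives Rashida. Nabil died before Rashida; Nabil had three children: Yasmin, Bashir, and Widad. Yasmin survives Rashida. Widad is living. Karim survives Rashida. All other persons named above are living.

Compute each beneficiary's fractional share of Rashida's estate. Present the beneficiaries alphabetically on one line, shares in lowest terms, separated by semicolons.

Bashir 1/72; Farouk 1/48; Ghada 1/48; Hamid 1/12; Jamal 1/4; Karim 1/8; Khalida 1/48; Layth 1/48; Maysoon 1/4; Samir 1/24; Tariq 1/24; Umar 1/12; Widad 1/72; Yasmin 1/72

There is no surviving spouse, so the entire estate passes to Rashida's descendants per stirpes.
The estate is divided into 4 equal shares of 1/4 among Zuhair, Hanan, Maysoon, Jamal.
Zuhair predeceased; the 1/4 allotted to Zuhair's branch passes to Zuhair's issue by representation.
The 1/4 is divided into 3 equal shares of 1/12 among Hamid, Amira, Umar.
Hamid is living and takes 1/12.
Amira predeceased; the 1/12 allotted to Amira's branch passes to Amira's issue by representation.
Ibtisam's line is the sole branch at this level, so the full 1/12 passes to Ibtisam's issue by representation.
The 1/12 is divided into 4 equal shares of 1/48 among Khalida, Layth, Farouk, Ghada.
Khalida is living and takes 1/48.
Layth is living and takes 1/48.
Farouk is living and takes 1/48.
Ghada is living and takes 1/48.
Umar is living and takes 1/12.
Hanan predeceased; the 1/4 allotted to Hanan's branch passes to Hanan's issue by representation.
The 1/4 is divided into 2 equal shares of 1/8 among Dalia, Karim.
Dalia predeceased; the 1/8 allotted to Dalia's branch passes to Dalia's issue by representation.
The 1/8 is divided into 3 equal shares of 1/24 among Tariq, Nabil, Samir.
Tariq is living and takes 1/24.
Nabil predeceased; the 1/24 allotted to Nabil's branch passes to Nabil's issue by representation.
The 1/24 is divided into 3 equal shares of 1/72 among Yasmin, Bashir, Widad.
Yasmin is living and takes 1/72.
Bashir is living and takes 1/72.
Widad is living and takes 1/72.
Samir is living and takes 1/24.
Karim is living and takes 1/8.
Maysoon is living and takes 1/4.
Jamal is living and takes 1/4.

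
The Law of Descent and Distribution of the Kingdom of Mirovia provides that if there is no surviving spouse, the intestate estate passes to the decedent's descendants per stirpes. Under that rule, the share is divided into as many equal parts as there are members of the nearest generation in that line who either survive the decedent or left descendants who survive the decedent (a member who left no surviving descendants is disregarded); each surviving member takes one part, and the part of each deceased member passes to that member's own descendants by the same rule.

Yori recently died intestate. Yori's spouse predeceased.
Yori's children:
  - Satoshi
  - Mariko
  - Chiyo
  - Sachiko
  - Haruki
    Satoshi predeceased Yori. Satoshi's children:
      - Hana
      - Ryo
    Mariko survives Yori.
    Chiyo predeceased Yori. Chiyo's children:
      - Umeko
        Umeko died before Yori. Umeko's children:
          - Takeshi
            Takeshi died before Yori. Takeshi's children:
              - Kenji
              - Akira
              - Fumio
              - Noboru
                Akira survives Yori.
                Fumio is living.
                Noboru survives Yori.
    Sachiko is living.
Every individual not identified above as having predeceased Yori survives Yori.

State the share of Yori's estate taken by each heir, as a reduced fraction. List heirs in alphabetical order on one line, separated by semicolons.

Akira 1/20; Fumio 1/20; Hana 1/10; Haruki 1/5; Kenji 1/20; Mariko 1/5; Noboru 1/20; Ryo 1/10; Sachiko 1/5

There is no surviving spouse, so the entire estate passes to Yori's descendants per stirpes.
The estate is divided into 5 equal shares of 1/5 among Satoshi, Mariko, Chiyo, Sachiko, Haruki.
Satoshi predeceased; the 1/5 allotted to Satoshi's branch passes to Satoshi's issue by representation.
The 1/5 is divided into 2 equal shares of 1/10 among Hana, Ryo.
Hana is living and takes 1/10.
Ryo is living and takes 1/10.
Mariko is living and takes 1/5.
Chiyo predeceased; the 1/5 allotted to Chiyo's branch passes to Chiyo's issue by representation.
Umeko's line is the sole branch at this level, so the full 1/5 passes to Umeko's issue by representation.
Takeshi's line is the sole branch at this level, so the full 1/5 passes to Takeshi's issue by representation.
The 1/5 is divided into 4 equal shares of 1/20 among Kenji, Akira, Fumio, Noboru.
Kenji is living and takes 1/20.
Akira is living and takes 1/20.
Fumio is living and takes 1/20.
Noboru is living and takes 1/20.
Sachiko is living and takes 1/5.
Haruki is living and takes 1/5.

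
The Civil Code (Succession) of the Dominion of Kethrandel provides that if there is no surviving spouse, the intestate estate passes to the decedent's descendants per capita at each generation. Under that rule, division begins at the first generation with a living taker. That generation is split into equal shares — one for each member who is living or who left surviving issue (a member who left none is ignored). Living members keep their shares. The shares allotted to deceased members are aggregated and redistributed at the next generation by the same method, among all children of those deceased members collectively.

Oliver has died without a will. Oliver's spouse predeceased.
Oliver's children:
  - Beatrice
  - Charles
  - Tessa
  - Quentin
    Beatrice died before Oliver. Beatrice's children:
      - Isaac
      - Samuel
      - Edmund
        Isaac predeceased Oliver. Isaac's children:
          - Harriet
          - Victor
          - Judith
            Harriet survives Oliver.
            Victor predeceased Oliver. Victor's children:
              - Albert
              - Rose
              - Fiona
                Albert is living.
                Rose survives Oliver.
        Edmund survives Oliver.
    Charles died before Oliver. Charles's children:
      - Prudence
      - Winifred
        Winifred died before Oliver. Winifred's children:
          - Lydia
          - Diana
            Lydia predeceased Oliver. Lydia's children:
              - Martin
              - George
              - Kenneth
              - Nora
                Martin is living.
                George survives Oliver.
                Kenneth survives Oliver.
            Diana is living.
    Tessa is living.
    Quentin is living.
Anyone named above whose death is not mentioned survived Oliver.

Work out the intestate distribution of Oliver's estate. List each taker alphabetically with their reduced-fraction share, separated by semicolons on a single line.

Albert 2/175; Diana 1/25; Edmund 1/10; Fiona 2/175; George 2/175; Harriet 1/25; Judith 1/25; Kenneth 2/175; Martin 2/175; Nora 2/175; Prudence 1/10; Quentin 1/4; Rose 2/175; Samuel 1/10; Tessa 1/4

There is no surviving spouse, so the entire estate passes to Oliver's descendants per capita at each generation.
At generation 1 (Beatrice, Charles, Tessa, Quentin) there are 4 shares of (1)/4 = 1/4 each.
Living: Tessa and Quentin — each takes 1/4.
Deceased: Beatrice and Charles. Their combined 1/2 is pooled and carried to generation 2.
At generation 2 (Isaac, Samuel, Edmund, Prudence, Winifred) there are 5 shares of (1/2)/5 = 1/10 each.
Living: Samuel, Edmund, and Prudence — each takes 1/10.
Deceased: Isaac and Winifred. Their combined 1/5 is pooled and carried to generation 3.
At generation 3 (Harriet, Victor, Judith, Lydia, Diana) there are 5 shares of (1/5)/5 = 1/25 each.
Living: Harriet, Judith, and Diana — each takes 1/25.
Deceased: Victor and Lydia. Their combined 2/25 is pooled and carried to generation 4.
At generation 4 (Albert, Rose, Fiona, Martin, George, Kenneth, Nora) there are 7 shares of (2/25)/7 = 2/175 each.
Living: Albert, Rose, Fiona, Martin, George, Kenneth, and Nora — each takes 2/175.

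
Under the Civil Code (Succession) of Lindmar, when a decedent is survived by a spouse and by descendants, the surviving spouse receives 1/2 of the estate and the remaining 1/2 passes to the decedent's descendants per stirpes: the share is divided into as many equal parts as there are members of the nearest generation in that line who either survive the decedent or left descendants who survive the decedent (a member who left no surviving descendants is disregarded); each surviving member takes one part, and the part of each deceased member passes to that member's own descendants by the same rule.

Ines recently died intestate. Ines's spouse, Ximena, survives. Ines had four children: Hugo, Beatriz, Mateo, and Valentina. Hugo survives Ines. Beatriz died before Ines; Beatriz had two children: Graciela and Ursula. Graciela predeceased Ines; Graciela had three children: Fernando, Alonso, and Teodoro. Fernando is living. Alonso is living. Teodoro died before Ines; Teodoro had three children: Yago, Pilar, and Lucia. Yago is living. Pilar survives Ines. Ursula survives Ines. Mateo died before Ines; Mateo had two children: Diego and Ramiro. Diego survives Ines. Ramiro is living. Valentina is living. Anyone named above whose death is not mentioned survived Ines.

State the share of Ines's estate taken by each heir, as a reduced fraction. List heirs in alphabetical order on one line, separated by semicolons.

Alonso 1/48; Diego 1/16; Fernando 1/48; Hugo 1/8; Lucia 1/144; Pilar 1/144; Ramiro 1/16; Ursula 1/16; Valentina 1/8; Ximena 1/2; Yago 1/144

Ximena, as surviving spouse, takes 1/2.
The remaining 1/2 passes to Ines's descendants per stirpes.
The 1/2 is divided into 4 equal shares of 1/8 among Hugo, Beatriz, Mateo, Valentina.
Hugo is living and takes 1/8.
Beatriz predeceased; the 1/8 allotted to Beatriz's branch passes to Beatriz's issue by representation.
The 1/8 is divided into 2 equal shares of 1/16 among Graciela, Ursula.
Graciela predeceased; the 1/16 allotted to Graciela's branch passes to Graciela's issue by representation.
The 1/16 is divided into 3 equal shares of 1/48 among Fernando, Alonso, Teodoro.
Fernando is living and takes 1/48.
Alonso is living and takes 1/48.
Teodoro predeceased; the 1/48 allotted to Teodoro's branch passes to Teodoro's issue by representation.
The 1/48 is divided into 3 equal shares of 1/144 among Yago, Pilar, Lucia.
Yago is living and takes 1/144.
Pilar is living and takes 1/144.
Lucia is living and takes 1/144.
Ursula is living and takes 1/16.
Mateo predeceased; the 1/8 allotted to Mateo's branch passes to Mateo's issue by representation.
The 1/8 is divided into 2 equal shares of 1/16 among Diego, Ramiro.
Diego is living and takes 1/16.
Ramiro is living and takes 1/16.
Valentina is living and takes 1/8.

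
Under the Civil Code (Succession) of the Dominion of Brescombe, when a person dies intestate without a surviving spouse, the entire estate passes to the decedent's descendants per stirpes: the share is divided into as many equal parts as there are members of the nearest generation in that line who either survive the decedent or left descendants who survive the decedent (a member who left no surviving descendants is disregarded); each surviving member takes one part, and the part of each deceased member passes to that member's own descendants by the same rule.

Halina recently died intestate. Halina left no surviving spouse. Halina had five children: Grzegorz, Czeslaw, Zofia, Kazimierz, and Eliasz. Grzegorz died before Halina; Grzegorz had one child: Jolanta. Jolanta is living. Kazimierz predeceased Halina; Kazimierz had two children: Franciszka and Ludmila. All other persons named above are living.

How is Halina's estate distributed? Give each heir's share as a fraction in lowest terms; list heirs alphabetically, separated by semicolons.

There is no surviving spouse, so the entire estate passes to Halina's descendants per stirpes.
The estate is divided into 5 equal shares of 1/5 among Grzegorz, Czeslaw, Zofia, Kazimierz, Eliasz.
Grzegorz predeceased; the 1/5 allotted to Grzegorz's branch passes to Grzegorz's issue by representation.
Jolanta is the sole taker at this level and receives the full 1/5.
Czeslaw is living and takes 1/5.
Zofia is living and takes 1/5.
Kazimierz predeceased; the 1/5 allotted to Kazimierz's branch passes to Kazimierz's issue by representation.
The 1/5 is divided into 2 equal shares of 1/10 among Franciszka, Ludmila.
Franciszka is living and takes 1/10.
Ludmila is living and takes 1/10.
Eliasz is living and takes 1/5.

Czeslaw 1/5; Eliasz 1/5; Franciszka 1/10; Jolanta 1/5; Ludmila 1/10; Zofia 1/5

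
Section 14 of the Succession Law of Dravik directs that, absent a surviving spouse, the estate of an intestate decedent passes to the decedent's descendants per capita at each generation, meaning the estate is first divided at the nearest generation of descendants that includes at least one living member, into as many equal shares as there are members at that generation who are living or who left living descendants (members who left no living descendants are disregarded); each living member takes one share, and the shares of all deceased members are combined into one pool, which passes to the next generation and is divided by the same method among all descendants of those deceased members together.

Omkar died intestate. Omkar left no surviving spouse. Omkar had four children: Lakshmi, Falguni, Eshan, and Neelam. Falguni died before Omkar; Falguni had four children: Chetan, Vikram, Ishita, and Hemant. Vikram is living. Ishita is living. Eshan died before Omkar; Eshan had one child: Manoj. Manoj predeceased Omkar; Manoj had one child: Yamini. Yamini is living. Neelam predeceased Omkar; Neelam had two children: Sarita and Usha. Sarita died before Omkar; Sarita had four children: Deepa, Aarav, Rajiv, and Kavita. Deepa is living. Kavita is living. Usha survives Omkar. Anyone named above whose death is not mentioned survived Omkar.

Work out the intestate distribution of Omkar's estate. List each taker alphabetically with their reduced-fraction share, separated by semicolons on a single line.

There is no surviving spouse, so the entire estate passes to Omkar's descendants per capita at each generation.
At generation 1 (Lakshmi, Falguni, Eshan, Neelam) there are 4 shares of (1)/4 = 1/4 each.
Living: Lakshmi — each takes 1/4.
Deceased: Falguni, Eshan, and Neelam. Their combined 3/4 is pooled and carried to generation 2.
At generation 2 (Chetan, Vikram, Ishita, Hemant, Manoj, Sarita, Usha) there are 7 shares of (3/4)/7 = 3/28 each.
Living: Chetan, Vikram, Ishita, Hemant, and Usha — each takes 3/28.
Deceased: Manoj and Sarita. Their combined 3/14 is pooled and carried to generation 3.
At generation 3 (Yamini, Deepa, Aarav, Rajiv, Kavita) there are 5 shares of (3/14)/5 = 3/70 each.
Living: Yamini, Deepa, Aarav, Rajiv, and Kavita — each takes 3/70.

Aarav 3/70; Chetan 3/28; Deepa 3/70; Hemant 3/28; Ishita 3/28; Kavita 3/70; Lakshmi 1/4; Rajiv 3/70; Usha 3/28; Vikram 3/28; Yamini 3/70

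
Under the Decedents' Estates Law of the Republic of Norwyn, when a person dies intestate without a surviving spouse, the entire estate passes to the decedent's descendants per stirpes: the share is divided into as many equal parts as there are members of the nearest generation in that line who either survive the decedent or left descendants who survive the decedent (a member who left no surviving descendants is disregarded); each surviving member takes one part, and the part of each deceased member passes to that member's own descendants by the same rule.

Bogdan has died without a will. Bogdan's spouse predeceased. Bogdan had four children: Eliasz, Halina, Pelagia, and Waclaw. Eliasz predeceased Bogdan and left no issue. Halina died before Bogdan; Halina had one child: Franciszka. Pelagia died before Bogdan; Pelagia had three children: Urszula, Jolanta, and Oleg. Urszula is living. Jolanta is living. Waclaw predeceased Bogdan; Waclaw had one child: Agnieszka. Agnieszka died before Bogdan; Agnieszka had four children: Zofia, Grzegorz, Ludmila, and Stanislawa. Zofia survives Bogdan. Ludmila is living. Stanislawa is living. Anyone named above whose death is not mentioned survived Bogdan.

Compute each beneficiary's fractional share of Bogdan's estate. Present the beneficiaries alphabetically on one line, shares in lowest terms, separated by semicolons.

Franciszka 1/3; Grzegorz 1/12; Jolanta 1/9; Ludmila 1/12; Oleg 1/9; Stanislawa 1/12; Urszula 1/9; Zofia 1/12

There is no surviving spouse, so the entire estate passes to Bogdan's descendants per stirpes.
Eliasz left no surviving issue, so that branch lapses and is disregarded.
The estate is divided into 3 equal shares of 1/3 among Halina, Pelagia, Waclaw.
Halina predeceased; the 1/3 allotted to Halina's branch passes to Halina's issue by representation.
Franciszka is the sole taker at this level and receives the full 1/3.
Pelagia predeceased; the 1/3 allotted to Pelagia's branch passes to Pelagia's issue by representation.
The 1/3 is divided into 3 equal shares of 1/9 among Urszula, Jolanta, Oleg.
Urszula is living and takes 1/9.
Jolanta is living and takes 1/9.
Oleg is living and takes 1/9.
Waclaw predeceased; the 1/3 allotted to Waclaw's branch passes to Waclaw's issue by representation.
Agnieszka's line is the sole branch at this level, so the full 1/3 passes to Agnieszka's issue by representation.
The 1/3 is divided into 4 equal shares of 1/12 among Zofia, Grzegorz, Ludmila, Stanislawa.
Zofia is living and takes 1/12.
Grzegorz is living and takes 1/12.
Ludmila is living and takes 1/12.
Stanislawa is living and takes 1/12.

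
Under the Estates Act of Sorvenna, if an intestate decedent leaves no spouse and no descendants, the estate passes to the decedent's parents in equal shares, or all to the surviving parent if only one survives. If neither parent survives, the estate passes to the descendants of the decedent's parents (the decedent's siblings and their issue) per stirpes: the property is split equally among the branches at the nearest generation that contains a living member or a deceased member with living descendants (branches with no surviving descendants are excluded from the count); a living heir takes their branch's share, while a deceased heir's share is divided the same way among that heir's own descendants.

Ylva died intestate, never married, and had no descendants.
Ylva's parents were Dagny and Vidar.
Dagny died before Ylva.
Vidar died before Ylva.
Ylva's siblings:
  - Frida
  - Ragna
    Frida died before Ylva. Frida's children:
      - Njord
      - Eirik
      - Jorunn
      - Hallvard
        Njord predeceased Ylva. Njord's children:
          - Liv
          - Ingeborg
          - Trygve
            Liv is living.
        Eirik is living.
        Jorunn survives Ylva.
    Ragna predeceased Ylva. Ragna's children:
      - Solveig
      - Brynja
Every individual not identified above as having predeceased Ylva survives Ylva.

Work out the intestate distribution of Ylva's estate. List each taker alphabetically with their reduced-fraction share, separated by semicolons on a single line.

Neither parent survives and there are no descendants, so the estate passes to Ylva's siblings and their issue per stirpes.
The estate is divided into 2 equal shares of 1/2 among Frida, Ragna.
Frida predeceased; the 1/2 allotted to Frida's branch passes to Frida's issue by representation.
The 1/2 is divided into 4 equal shares of 1/8 among Njord, Eirik, Jorunn, Hallvard.
Njord predeceased; the 1/8 allotted to Njord's branch passes to Njord's issue by representation.
The 1/8 is divided into 3 equal shares of 1/24 among Liv, Ingeborg, Trygve.
Liv is living and takes 1/24.
Ingeborg is living and takes 1/24.
Trygve is living and takes 1/24.
Eirik is living and takes 1/8.
Jorunn is living and takes 1/8.
Hallvard is living and takes 1/8.
Ragna predeceased; the 1/2 allotted to Ragna's branch passes to Ragna's issue by representation.
The 1/2 is divided into 2 equal shares of 1/4 among Solveig, Brynja.
Solveig is living and takes 1/4.
Brynja is living and takes 1/4.

Brynja 1/4; Eirik 1/8; Hallvard 1/8; Ingeborg 1/24; Jorunn 1/8; Liv 1/24; Solveig 1/4; Trygve 1/24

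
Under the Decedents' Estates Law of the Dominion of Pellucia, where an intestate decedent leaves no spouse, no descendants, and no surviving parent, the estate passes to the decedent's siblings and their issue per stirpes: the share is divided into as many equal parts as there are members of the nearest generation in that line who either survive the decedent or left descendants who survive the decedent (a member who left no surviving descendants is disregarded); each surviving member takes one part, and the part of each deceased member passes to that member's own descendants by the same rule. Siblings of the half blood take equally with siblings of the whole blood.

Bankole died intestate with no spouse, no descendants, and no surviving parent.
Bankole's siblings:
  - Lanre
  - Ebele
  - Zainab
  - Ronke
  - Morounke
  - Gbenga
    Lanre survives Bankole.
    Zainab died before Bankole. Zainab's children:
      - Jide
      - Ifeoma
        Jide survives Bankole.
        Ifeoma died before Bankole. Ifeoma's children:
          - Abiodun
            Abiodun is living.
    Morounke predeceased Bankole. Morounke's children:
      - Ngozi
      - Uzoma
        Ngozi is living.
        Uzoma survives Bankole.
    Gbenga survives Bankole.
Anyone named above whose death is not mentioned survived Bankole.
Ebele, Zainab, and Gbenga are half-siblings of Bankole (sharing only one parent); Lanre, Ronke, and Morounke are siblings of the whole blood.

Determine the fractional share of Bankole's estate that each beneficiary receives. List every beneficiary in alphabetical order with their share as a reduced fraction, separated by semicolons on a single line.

Abiodun 1/12; Ebele 1/6; Gbenga 1/6; Jide 1/12; Lanre 1/6; Ngozi 1/12; Ronke 1/6; Uzoma 1/12

No spouse, descendants, or parent survives, so the estate passes to Bankole's siblings per stirpes.
Half-blood and whole-blood siblings take equally under the stated rule.
The estate is divided into 6 equal shares of 1/6 among Lanre, Ebele, Zainab, Ronke, Morounke, Gbenga.
Lanre is living and takes 1/6.
Ebele is living and takes 1/6.
Zainab predeceased; the 1/6 allotted to Zainab's branch passes to Zainab's issue by representation.
The 1/6 is divided into 2 equal shares of 1/12 among Jide, Ifeoma.
Jide is living and takes 1/12.
Ifeoma predeceased; the 1/12 allotted to Ifeoma's branch passes to Ifeoma's issue by representation.
Abiodun is the sole taker at this level and receives the full 1/12.
Ronke is living and takes 1/6.
Morounke predeceased; the 1/6 allotted to Morounke's branch passes to Morounke's issue by representation.
The 1/6 is divided into 2 equal shares of 1/12 among Ngozi, Uzoma.
Ngozi is living and takes 1/12.
Uzoma is living and takes 1/12.
Gbenga is living and takes 1/6.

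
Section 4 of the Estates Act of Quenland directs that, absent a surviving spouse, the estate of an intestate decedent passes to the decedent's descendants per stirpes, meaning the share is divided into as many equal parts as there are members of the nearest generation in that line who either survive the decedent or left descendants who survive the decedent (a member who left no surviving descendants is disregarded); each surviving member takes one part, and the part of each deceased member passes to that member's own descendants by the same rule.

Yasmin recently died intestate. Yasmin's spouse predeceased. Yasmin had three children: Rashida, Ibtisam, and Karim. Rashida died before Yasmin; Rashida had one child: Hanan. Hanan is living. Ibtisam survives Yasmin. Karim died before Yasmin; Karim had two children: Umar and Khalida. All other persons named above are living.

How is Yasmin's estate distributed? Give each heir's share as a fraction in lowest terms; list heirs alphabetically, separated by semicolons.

Hanan 1/3; Ibtisam 1/3; Khalida 1/6; Umar 1/6

There is no surviving spouse, so the entire estate passes to Yasmin's descendants per stirpes.
The estate is divided into 3 equal shares of 1/3 among Rashida, Ibtisam, Karim.
Rashida predeceased; the 1/3 allotted to Rashida's branch passes to Rashida's issue by representation.
Hanan is the sole taker at this level and receives the full 1/3.
Ibtisam is living and takes 1/3.
Karim predeceased; the 1/3 allotted to Karim's branch passes to Karim's issue by representation.
The 1/3 is divided into 2 equal shares of 1/6 among Umar, Khalida.
Umar is living and takes 1/6.
Khalida is living and takes 1/6.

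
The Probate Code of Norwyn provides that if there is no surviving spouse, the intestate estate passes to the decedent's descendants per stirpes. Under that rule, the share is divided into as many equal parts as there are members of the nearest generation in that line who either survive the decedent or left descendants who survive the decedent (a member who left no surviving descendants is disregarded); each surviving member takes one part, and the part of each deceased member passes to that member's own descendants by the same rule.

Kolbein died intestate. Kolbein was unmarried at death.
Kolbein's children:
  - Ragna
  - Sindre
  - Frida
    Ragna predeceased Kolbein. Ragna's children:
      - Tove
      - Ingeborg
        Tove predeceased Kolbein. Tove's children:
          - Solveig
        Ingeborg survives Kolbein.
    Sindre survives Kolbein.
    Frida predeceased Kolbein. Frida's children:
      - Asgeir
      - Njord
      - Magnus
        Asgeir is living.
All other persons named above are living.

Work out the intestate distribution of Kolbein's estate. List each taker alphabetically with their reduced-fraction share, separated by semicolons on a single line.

Asgeir 1/9; Ingeborg 1/6; Magnus 1/9; Njord 1/9; Sindre 1/3; Solveig 1/6

There is no surviving spouse, so the entire estate passes to Kolbein's descendants per stirpes.
The estate is divided into 3 equal shares of 1/3 among Ragna, Sindre, Frida.
Ragna predeceased; the 1/3 allotted to Ragna's branch passes to Ragna's issue by representation.
The 1/3 is divided into 2 equal shares of 1/6 among Tove, Ingeborg.
Tove predeceased; the 1/6 allotted to Tove's branch passes to Tove's issue by representation.
Solveig is the sole taker at this level and receives the full 1/6.
Ingeborg is living and takes 1/6.
Sindre is living and takes 1/3.
Frida predeceased; the 1/3 allotted to Frida's branch passes to Frida's issue by representation.
The 1/3 is divided into 3 equal shares of 1/9 among Asgeir, Njord, Magnus.
Asgeir is living and takes 1/9.
Njord is living and takes 1/9.
Magnus is living and takes 1/9.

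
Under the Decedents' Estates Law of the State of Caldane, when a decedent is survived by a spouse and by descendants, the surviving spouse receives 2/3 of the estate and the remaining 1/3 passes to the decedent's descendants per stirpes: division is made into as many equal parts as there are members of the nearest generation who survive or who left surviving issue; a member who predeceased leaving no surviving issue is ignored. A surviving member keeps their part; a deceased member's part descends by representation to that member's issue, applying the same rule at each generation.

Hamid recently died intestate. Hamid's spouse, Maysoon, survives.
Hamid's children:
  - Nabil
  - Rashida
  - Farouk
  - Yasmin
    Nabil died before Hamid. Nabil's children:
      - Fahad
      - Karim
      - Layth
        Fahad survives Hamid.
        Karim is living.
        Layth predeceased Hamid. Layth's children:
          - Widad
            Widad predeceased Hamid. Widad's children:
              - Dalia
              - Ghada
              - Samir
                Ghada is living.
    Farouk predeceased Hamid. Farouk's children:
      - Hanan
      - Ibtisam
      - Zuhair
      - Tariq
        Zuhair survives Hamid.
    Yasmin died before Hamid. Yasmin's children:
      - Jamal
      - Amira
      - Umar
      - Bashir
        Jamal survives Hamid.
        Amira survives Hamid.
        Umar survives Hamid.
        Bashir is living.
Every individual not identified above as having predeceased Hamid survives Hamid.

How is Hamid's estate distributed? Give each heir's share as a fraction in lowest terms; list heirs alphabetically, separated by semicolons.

Amira 1/48; Bashir 1/48; Dalia 1/108; Fahad 1/36; Ghada 1/108; Hanan 1/48; Ibtisam 1/48; Jamal 1/48; Karim 1/36; Maysoon 2/3; Rashida 1/12; Samir 1/108; Tariq 1/48; Umar 1/48; Zuhair 1/48

Maysoon, as surviving spouse, takes 2/3.
The remaining 1/3 passes to Hamid's descendants per stirpes.
The 1/3 is divided into 4 equal shares of 1/12 among Nabil, Rashida, Farouk, Yasmin.
Nabil predeceased; the 1/12 allotted to Nabil's branch passes to Nabil's issue by representation.
The 1/12 is divided into 3 equal shares of 1/36 among Fahad, Karim, Layth.
Fahad is living and takes 1/36.
Karim is living and takes 1/36.
Layth predeceased; the 1/36 allotted to Layth's branch passes to Layth's issue by representation.
Widad's line is the sole branch at this level, so the full 1/36 passes to Widad's issue by representation.
The 1/36 is divided into 3 equal shares of 1/108 among Dalia, Ghada, Samir.
Dalia is living and takes 1/108.
Ghada is living and takes 1/108.
Samir is living and takes 1/108.
Rashida is living and takes 1/12.
Farouk predeceased; the 1/12 allotted to Farouk's branch passes to Farouk's issue by representation.
The 1/12 is divided into 4 equal shares of 1/48 among Hanan, Ibtisam, Zuhair, Tariq.
Hanan is living and takes 1/48.
Ibtisam is living and takes 1/48.
Zuhair is living and takes 1/48.
Tariq is living and takes 1/48.
Yasmin predeceased; the 1/12 allotted to Yasmin's branch passes to Yasmin's issue by representation.
The 1/12 is divided into 4 equal shares of 1/48 among Jamal, Amira, Umar, Bashir.
Jamal is living and takes 1/48.
Amira is living and takes 1/48.
Umar is living and takes 1/48.
Bashir is living and takes 1/48.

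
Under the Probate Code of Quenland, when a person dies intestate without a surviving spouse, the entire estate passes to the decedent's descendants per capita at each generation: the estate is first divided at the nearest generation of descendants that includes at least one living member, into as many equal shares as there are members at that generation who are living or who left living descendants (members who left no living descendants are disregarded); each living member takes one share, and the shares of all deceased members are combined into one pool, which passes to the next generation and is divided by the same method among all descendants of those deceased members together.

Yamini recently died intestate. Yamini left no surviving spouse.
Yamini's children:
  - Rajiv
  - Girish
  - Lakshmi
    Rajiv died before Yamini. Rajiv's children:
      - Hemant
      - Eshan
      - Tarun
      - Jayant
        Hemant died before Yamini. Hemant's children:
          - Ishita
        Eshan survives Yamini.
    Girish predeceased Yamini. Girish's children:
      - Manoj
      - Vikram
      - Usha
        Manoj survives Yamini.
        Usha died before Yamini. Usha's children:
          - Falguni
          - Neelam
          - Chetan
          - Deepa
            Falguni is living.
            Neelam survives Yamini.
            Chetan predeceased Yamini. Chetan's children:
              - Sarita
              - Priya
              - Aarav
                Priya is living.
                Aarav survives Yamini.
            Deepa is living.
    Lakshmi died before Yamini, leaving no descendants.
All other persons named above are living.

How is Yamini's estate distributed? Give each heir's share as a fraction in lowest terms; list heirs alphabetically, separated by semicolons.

There is no surviving spouse, so the entire estate passes to Yamini's descendants per capita at each generation.
No one at generation 1 (Rajiv, Girish) is living; moving to the next generation.
At generation 2 (Hemant, Eshan, Tarun, Jayant, Manoj, Vikram, Usha) there are 7 shares of (1)/7 = 1/7 each.
Living: Eshan, Tarun, Jayant, Manoj, and Vikram — each takes 1/7.
Deceased: Hemant and Usha. Their combined 2/7 is pooled and carried to generation 3.
At generation 3 (Ishita, Falguni, Neelam, Chetan, Deepa) there are 5 shares of (2/7)/5 = 2/35 each.
Living: Ishita, Falguni, Neelam, and Deepa — each takes 2/35.
Deceased: Chetan. That 2/35 share is carried to generation 4.
At generation 4 (Sarita, Priya, Aarav) there are 3 shares of (2/35)/3 = 2/105 each.
Living: Sarita, Priya, and Aarav — each takes 2/105.

Aarav 2/105; Deepa 2/35; Eshan 1/7; Falguni 2/35; Ishita 2/35; Jayant 1/7; Manoj 1/7; Neelam 2/35; Priya 2/105; Sarita 2/105; Tarun 1/7; Vikram 1/7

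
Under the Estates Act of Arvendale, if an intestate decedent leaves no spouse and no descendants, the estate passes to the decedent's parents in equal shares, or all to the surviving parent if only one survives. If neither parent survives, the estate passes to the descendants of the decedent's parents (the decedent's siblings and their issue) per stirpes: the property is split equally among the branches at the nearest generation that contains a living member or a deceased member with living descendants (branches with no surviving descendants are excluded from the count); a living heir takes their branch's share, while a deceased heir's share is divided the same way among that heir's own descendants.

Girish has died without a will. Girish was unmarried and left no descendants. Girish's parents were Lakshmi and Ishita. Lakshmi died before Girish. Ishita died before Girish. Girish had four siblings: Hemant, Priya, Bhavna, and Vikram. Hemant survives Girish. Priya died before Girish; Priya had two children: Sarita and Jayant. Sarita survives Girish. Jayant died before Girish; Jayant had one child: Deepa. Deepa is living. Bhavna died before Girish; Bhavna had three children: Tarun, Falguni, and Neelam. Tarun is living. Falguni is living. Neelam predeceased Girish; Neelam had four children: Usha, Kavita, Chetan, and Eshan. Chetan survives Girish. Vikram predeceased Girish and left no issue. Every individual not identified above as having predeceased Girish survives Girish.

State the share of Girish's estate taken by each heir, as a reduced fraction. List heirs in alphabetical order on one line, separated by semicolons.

Chetan 1/36; Deepa 1/6; Eshan 1/36; Falguni 1/9; Hemant 1/3; Kavita 1/36; Sarita 1/6; Tarun 1/9; Usha 1/36

Neither parent survives and there are no descendants, so the estate passes to Girish's siblings and their issue per stirpes.
Vikram left no surviving issue, so that branch lapses and is disregarded.
The estate is divided into 3 equal shares of 1/3 among Hemant, Priya, Bhavna.
Hemant is living and takes 1/3.
Priya predeceased; the 1/3 allotted to Priya's branch passes to Priya's issue by representation.
The 1/3 is divided into 2 equal shares of 1/6 among Sarita, Jayant.
Sarita is living and takes 1/6.
Jayant predeceased; the 1/6 allotted to Jayant's branch passes to Jayant's issue by representation.
Deepa is the sole taker at this level and receives the full 1/6.
Bhavna predeceased; the 1/3 allotted to Bhavna's branch passes to Bhavna's issue by representation.
The 1/3 is divided into 3 equal shares of 1/9 among Tarun, Falguni, Neelam.
Tarun is living and takes 1/9.
Falguni is living and takes 1/9.
Neelam predeceased; the 1/9 allotted to Neelam's branch passes to Neelam's issue by representation.
The 1/9 is divided into 4 equal shares of 1/36 among Usha, Kavita, Chetan, Eshan.
Usha is living and takes 1/36.
Kavita is living and takes 1/36.
Chetan is living and takes 1/36.
Eshan is living and takes 1/36.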